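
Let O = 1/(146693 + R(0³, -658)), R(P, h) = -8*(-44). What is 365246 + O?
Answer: 53707598071/147045 ≈ 3.6525e+5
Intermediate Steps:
R(P, h) = 352
O = 1/147045 (O = 1/(146693 + 352) = 1/147045 ≈ 6.8006e-6)
365246 + O = 365246 + 1/147045 = 53707598071/147045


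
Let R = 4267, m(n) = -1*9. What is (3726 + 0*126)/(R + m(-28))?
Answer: 1863/2129 ≈ 0.87506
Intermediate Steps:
m(n) = -9
(3726 + 0*126)/(R + m(-28)) = (3726 + 0*126)/(4267 - 9) = (3726 + 0)/4258 = 3726*(1/4258) = 1863/2129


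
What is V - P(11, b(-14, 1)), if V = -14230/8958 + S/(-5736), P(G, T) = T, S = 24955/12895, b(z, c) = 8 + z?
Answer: 97425125869/22086163992 ≈ 4.4111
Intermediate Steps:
S = 4991/2579 (S = 24955*(1/12895) = 4991/2579 ≈ 1.9352)
V = -35091858083/22086163992 (V = -14230/8958 + (4991/2579)/(-5736) = -14230*1/8958 + (4991/2579)*(-1/5736) = -7115/4479 - 4991/14793144 = -35091858083/22086163992 ≈ -1.5889)
V - P(11, b(-14, 1)) = -35091858083/22086163992 - (8 - 14) = -35091858083/22086163992 - 1*(-6) = -35091858083/22086163992 + 6 = 97425125869/22086163992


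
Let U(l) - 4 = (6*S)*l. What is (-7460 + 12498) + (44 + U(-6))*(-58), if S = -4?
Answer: -6098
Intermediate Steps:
U(l) = 4 - 24*l (U(l) = 4 + (6*(-4))*l = 4 - 24*l)
(-7460 + 12498) + (44 + U(-6))*(-58) = (-7460 + 12498) + (44 + (4 - 24*(-6)))*(-58) = 5038 + (44 + (4 + 144))*(-58) = 5038 + (44 + 148)*(-58) = 5038 + 192*(-58) = 5038 - 11136 = -6098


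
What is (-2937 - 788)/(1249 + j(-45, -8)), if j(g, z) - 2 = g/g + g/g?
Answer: -3725/1253 ≈ -2.9729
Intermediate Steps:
j(g, z) = 4 (j(g, z) = 2 + (g/g + g/g) = 2 + (1 + 1) = 2 + 2 = 4)
(-2937 - 788)/(1249 + j(-45, -8)) = (-2937 - 788)/(1249 + 4) = -3725/1253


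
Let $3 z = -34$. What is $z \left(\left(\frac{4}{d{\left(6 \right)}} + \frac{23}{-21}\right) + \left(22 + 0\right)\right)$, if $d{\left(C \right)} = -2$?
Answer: $- \frac{13498}{63} \approx -214.25$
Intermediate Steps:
$z = - \frac{34}{3}$ ($z = \frac{1}{3} \left(-34\right) = - \frac{34}{3} \approx -11.333$)
$z \left(\left(\frac{4}{d{\left(6 \right)}} + \frac{23}{-21}\right) + \left(22 + 0\right)\right) = - \frac{34 \left(\left(\frac{4}{-2} + \frac{23}{-21}\right) + \left(22 + 0\right)\right)}{3} = - \frac{34 \left(\left(4 \left(- \frac{1}{2}\right) + 23 \left(- \frac{1}{21}\right)\right) + 22\right)}{3} = - \frac{34 \left(\left(-2 - \frac{23}{21}\right) + 22\right)}{3} = - \frac{34 \left(- \frac{65}{21} + 22\right)}{3} = \left(- \frac{34}{3}\right) \frac{397}{21} = - \frac{13498}{63}$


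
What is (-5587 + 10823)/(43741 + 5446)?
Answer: 5236/49187 ≈ 0.10645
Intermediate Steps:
(-5587 + 10823)/(43741 + 5446) = 5236/49187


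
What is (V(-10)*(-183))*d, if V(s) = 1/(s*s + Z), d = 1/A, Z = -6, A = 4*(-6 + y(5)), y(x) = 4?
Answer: 183/752 ≈ 0.24335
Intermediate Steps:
A = -8 (A = 4*(-6 + 4) = 4*(-2) = -8)
d = -1/8 (d = 1/(-8) = -1/8 ≈ -0.12500)
V(s) = 1/(-6 + s**2) (V(s) = 1/(s*s - 6) = 1/(s**2 - 6) = 1/(-6 + s**2))
(V(-10)*(-183))*d = (-183/(-6 + (-10)**2))*(-1/8) = (-183/(-6 + 100))*(-1/8) = (-183/94)*(-1/8) = ((1/94)*(-183))*(-1/8) = -183/94*(-1/8) = 183/752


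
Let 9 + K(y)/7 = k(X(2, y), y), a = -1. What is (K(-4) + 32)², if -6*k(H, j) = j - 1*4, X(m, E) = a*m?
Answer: 4225/9 ≈ 469.44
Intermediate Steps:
X(m, E) = -m
k(H, j) = ⅔ - j/6 (k(H, j) = -(j - 1*4)/6 = -(j - 4)/6 = -(-4 + j)/6 = ⅔ - j/6)
K(y) = -175/3 - 7*y/6 (K(y) = -63 + 7*(⅔ - y/6) = -63 + (14/3 - 7*y/6) = -175/3 - 7*y/6)
(K(-4) + 32)² = ((-175/3 - 7/6*(-4)) + 32)² = ((-175/3 + 14/3) + 32)² = (-161/3 + 32)² = (-65/3)² = 4225/9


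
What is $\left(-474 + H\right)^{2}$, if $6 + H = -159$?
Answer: $408321$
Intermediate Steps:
$H = -165$ ($H = -6 - 159 = -165$)
$\left(-474 + H\right)^{2} = \left(-474 - 165\right)^{2} = \left(-639\right)^{2} = 408321$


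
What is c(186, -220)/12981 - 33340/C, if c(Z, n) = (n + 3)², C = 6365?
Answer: -26613011/16524813 ≈ -1.6105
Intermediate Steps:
c(Z, n) = (3 + n)²
c(186, -220)/12981 - 33340/C = (3 - 220)²/12981 - 33340/6365 = (-217)²*(1/12981) - 33340*1/6365 = 47089*(1/12981) - 6668/1273 = 47089/12981 - 6668/1273 = -26613011/16524813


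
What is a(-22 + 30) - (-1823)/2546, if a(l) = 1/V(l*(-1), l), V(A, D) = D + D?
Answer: 15857/20368 ≈ 0.77853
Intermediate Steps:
V(A, D) = 2*D
a(l) = 1/(2*l)
a(-22 + 30) - (-1823)/2546 = 1/(2*(-22 + 30)) - (-1823)/2546 = (1/2)/8 - (-1823)/2546 = (1/2)*(1/8) - 1*(-1823/2546) = 1/16 + 1823/2546 = 15857/20368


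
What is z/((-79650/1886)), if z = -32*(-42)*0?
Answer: 0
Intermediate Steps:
z = 0 (z = 1344*0 = 0)
z/((-79650/1886)) = 0/((-79650/1886)) = 0/((-79650*1/1886)) = 0/(-39825/943) = 0*(-943/39825) = 0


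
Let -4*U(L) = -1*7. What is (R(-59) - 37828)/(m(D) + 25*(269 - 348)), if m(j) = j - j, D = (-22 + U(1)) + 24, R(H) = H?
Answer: 37887/1975 ≈ 19.183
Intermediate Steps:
U(L) = 7/4 (U(L) = -(-1)*7/4 = -1/4*(-7) = 7/4)
D = 15/4 (D = (-22 + 7/4) + 24 = -81/4 + 24 = 15/4 ≈ 3.7500)
m(j) = 0
(R(-59) - 37828)/(m(D) + 25*(269 - 348)) = (-59 - 37828)/(0 + 25*(269 - 348)) = -37887/(0 + 25*(-79)) = -37887/(0 - 1975) = -37887/(-1975) = -37887*(-1/1975) = 37887/1975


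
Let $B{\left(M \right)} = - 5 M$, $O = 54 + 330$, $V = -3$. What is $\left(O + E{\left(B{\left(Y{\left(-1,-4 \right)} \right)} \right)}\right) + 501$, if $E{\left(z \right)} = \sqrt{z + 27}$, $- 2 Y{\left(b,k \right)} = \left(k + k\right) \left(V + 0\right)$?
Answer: $885 + \sqrt{87} \approx 894.33$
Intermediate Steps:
$Y{\left(b,k \right)} = 3 k$ ($Y{\left(b,k \right)} = - \frac{\left(k + k\right) \left(-3 + 0\right)}{2} = - \frac{2 k \left(-3\right)}{2} = - \frac{\left(-6\right) k}{2} = 3 k$)
$O = 384$
$E{\left(z \right)} = \sqrt{27 + z}$
$\left(O + E{\left(B{\left(Y{\left(-1,-4 \right)} \right)} \right)}\right) + 501 = \left(384 + \sqrt{27 - 5 \cdot 3 \left(-4\right)}\right) + 501 = \left(384 + \sqrt{27 - -60}\right) + 501 = \left(384 + \sqrt{27 + 60}\right) + 501 = \left(384 + \sqrt{87}\right) + 501 = 885 + \sqrt{87}$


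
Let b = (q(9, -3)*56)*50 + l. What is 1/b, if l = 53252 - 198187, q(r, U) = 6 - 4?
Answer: -1/139335 ≈ -7.1769e-6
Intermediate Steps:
q(r, U) = 2
l = -144935
b = -139335 (b = (2*56)*50 - 144935 = 112*50 - 144935 = 5600 - 144935 = -139335)
1/b = 1/(-139335) = -1/139335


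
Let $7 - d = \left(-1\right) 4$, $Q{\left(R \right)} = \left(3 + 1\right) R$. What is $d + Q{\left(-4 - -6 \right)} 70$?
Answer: $571$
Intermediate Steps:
$Q{\left(R \right)} = 4 R$
$d = 11$ ($d = 7 - \left(-1\right) 4 = 7 - -4 = 7 + 4 = 11$)
$d + Q{\left(-4 - -6 \right)} 70 = 11 + 4 \left(-4 - -6\right) 70 = 11 + 4 \left(-4 + 6\right) 70 = 11 + 4 \cdot 2 \cdot 70 = 11 + 8 \cdot 70 = 11 + 560 = 571$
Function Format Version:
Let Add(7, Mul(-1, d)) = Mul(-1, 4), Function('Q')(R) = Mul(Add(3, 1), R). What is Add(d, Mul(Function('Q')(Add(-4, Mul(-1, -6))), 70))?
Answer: 571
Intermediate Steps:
Function('Q')(R) = Mul(4, R)
d = 11 (d = Add(7, Mul(-1, Mul(-1, 4))) = Add(7, Mul(-1, -4)) = Add(7, 4) = 11)
Add(d, Mul(Function('Q')(Add(-4, Mul(-1, -6))), 70)) = Add(11, Mul(Mul(4, Add(-4, Mul(-1, -6))), 70)) = Add(11, Mul(Mul(4, Add(-4, 6)), 70)) = Add(11, Mul(Mul(4, 2), 70)) = Add(11, Mul(8, 70)) = Add(11, 560) = 571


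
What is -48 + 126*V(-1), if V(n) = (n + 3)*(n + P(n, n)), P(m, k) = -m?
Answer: -48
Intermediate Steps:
V(n) = 0 (V(n) = (n + 3)*(n - n) = (3 + n)*0 = 0)
-48 + 126*V(-1) = -48 + 126*0 = -48 + 0 = -48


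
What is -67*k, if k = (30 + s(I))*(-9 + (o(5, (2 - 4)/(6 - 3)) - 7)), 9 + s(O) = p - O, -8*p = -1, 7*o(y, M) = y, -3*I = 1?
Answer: 3692035/168 ≈ 21976.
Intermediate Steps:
I = -⅓ (I = -⅓*1 = -⅓ ≈ -0.33333)
o(y, M) = y/7
p = ⅛ (p = -⅛*(-1) = ⅛ ≈ 0.12500)
s(O) = -71/8 - O (s(O) = -9 + (⅛ - O) = -71/8 - O)
k = -55105/168 (k = (30 + (-71/8 - 1*(-⅓)))*(-9 + ((⅐)*5 - 7)) = (30 + (-71/8 + ⅓))*(-9 + (5/7 - 7)) = (30 - 205/24)*(-9 - 44/7) = (515/24)*(-107/7) = -55105/168 ≈ -328.01)
-67*k = -67*(-55105/168) = 3692035/168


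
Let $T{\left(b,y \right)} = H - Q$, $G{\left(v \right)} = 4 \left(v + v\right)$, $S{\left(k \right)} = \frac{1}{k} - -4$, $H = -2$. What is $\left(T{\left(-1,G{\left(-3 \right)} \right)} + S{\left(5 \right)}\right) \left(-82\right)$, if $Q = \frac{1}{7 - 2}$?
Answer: $-164$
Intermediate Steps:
$S{\left(k \right)} = 4 + \frac{1}{k}$ ($S{\left(k \right)} = \frac{1}{k} + 4 = 4 + \frac{1}{k}$)
$G{\left(v \right)} = 8 v$ ($G{\left(v \right)} = 4 \cdot 2 v = 8 v$)
$Q = \frac{1}{5} \approx 0.2$
$T{\left(b,y \right)} = - \frac{11}{5}$ ($T{\left(b,y \right)} = -2 - \frac{1}{5} = - \frac{11}{5}$)
$\left(T{\left(-1,G{\left(-3 \right)} \right)} + S{\left(5 \right)}\right) \left(-82\right) = \left(- \frac{11}{5} + \left(4 + \frac{1}{5}\right)\right) \left(-82\right) = \left(- \frac{11}{5} + \frac{21}{5}\right) \left(-82\right) = 2 \left(-82\right) = -164$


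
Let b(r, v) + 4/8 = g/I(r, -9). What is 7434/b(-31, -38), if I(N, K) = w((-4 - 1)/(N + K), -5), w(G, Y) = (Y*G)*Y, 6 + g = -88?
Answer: -371700/1529 ≈ -243.10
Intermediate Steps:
g = -94 (g = -6 - 88 = -94)
w(G, Y) = G*Y² (w(G, Y) = (G*Y)*Y = G*Y²)
I(N, K) = -125/(K + N) (I(N, K) = ((-4 - 1)/(N + K))*(-5)² = -5/(K + N)*25 = -125/(K + N))
b(r, v) = -1817/250 + 94*r/125 (b(r, v) = -½ - (846/125 - 94*r/125) = -½ - 94*(9/125 - r/125) = -½ + (-846/125 + 94*r/125) = -1817/250 + 94*r/125)
7434/b(-31, -38) = 7434/(-1817/250 + (94/125)*(-31)) = 7434/(-1817/250 - 2914/125) = 7434/(-1529/50) = 7434*(-50/1529) = -371700/1529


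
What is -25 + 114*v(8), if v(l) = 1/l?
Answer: -43/4 ≈ -10.750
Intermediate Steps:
-25 + 114*v(8) = -25 + 114/8 = -25 + 114*(⅛) = -25 + 57/4 = -43/4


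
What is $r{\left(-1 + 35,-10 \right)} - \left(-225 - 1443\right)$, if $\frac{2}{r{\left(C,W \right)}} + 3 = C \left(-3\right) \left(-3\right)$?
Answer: $\frac{505406}{303} \approx 1668.0$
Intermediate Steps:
$r{\left(C,W \right)} = \frac{2}{-3 + 9 C}$ ($r{\left(C,W \right)} = \frac{2}{-3 + C \left(-3\right) \left(-3\right)} = \frac{2}{-3 + - 3 C \left(-3\right)} = \frac{2}{-3 + 9 C}$)
$r{\left(-1 + 35,-10 \right)} - \left(-225 - 1443\right) = \frac{2}{3 \left(-1 + 3 \left(-1 + 35\right)\right)} - \left(-225 - 1443\right) = \frac{2}{3 \left(-1 + 3 \cdot 34\right)} - \left(-225 - 1443\right) = \frac{2}{3 \left(-1 + 102\right)} - -1668 = \frac{2}{3 \cdot 101} + 1668 = \frac{2}{3} \cdot \frac{1}{101} + 1668 = \frac{2}{303} + 1668 = \frac{505406}{303}$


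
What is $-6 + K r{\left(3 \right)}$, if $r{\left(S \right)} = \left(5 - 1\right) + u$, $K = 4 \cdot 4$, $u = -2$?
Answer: $26$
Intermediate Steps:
$K = 16$
$r{\left(S \right)} = 2$ ($r{\left(S \right)} = \left(5 - 1\right) - 2 = 4 - 2 = 2$)
$-6 + K r{\left(3 \right)} = -6 + 16 \cdot 2 = -6 + 32 = 26$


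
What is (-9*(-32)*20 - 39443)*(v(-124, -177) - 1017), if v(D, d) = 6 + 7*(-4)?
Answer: 34996637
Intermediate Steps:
v(D, d) = -22 (v(D, d) = 6 - 28 = -22)
(-9*(-32)*20 - 39443)*(v(-124, -177) - 1017) = (-9*(-32)*20 - 39443)*(-22 - 1017) = (288*20 - 39443)*(-1039) = (5760 - 39443)*(-1039) = -33683*(-1039) = 34996637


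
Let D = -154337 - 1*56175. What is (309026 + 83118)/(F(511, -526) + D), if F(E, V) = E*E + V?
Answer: 392144/50083 ≈ 7.8299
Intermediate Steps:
F(E, V) = V + E² (F(E, V) = E² + V = V + E²)
D = -210512 (D = -154337 - 56175 = -210512)
(309026 + 83118)/(F(511, -526) + D) = (309026 + 83118)/((-526 + 511²) - 210512) = 392144/((-526 + 261121) - 210512) = 392144/(260595 - 210512) = 392144/50083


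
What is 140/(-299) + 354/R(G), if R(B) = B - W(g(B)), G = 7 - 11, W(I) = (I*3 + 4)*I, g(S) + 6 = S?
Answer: -23801/13156 ≈ -1.8091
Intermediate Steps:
g(S) = -6 + S
W(I) = I*(4 + 3*I) (W(I) = (3*I + 4)*I = (4 + 3*I)*I = I*(4 + 3*I))
G = -4
R(B) = B - (-14 + 3*B)*(-6 + B) (R(B) = B - (-6 + B)*(4 + 3*(-6 + B)) = B - (-6 + B)*(4 + (-18 + 3*B)) = B - (-6 + B)*(-14 + 3*B) = B - (-14 + 3*B)*(-6 + B))
140/(-299) + 354/R(G) = 140/(-299) + 354/(-4 - (-14 + 3*(-4))*(-6 - 4)) = 140*(-1/299) + 354/(-4 - 1*(-14 - 12)*(-10)) = -140/299 + 354/(-4 - 1*(-26)*(-10)) = -140/299 + 354/(-4 - 260) = -140/299 + 354/(-264) = -140/299 + 354*(-1/264) = -140/299 - 59/44 = -23801/13156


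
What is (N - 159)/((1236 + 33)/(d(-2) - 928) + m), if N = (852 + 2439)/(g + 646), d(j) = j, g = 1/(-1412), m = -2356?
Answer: 43519386270/666584444233 ≈ 0.065287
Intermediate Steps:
g = -1/1412 ≈ -0.00070821
N = 4646892/912151 (N = (852 + 2439)/(-1/1412 + 646) = 3291/(912151/1412) = 3291*(1412/912151) = 4646892/912151 ≈ 5.0944)
(N - 159)/((1236 + 33)/(d(-2) - 928) + m) = (4646892/912151 - 159)/((1236 + 33)/(-2 - 928) - 2356) = -140385117/(912151*(1269/(-930) - 2356)) = -140385117/(912151*(1269*(-1/930) - 2356)) = -140385117/(912151*(-423/310 - 2356)) = -140385117/(912151*(-730783/310)) = -140385117/912151*(-310/730783) = 43519386270/666584444233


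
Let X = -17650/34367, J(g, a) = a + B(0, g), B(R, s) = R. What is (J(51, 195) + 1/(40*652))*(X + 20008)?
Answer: 1748422722639443/448145680 ≈ 3.9015e+6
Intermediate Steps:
J(g, a) = a (J(g, a) = a + 0 = a)
X = -17650/34367 (X = -17650*1/34367 = -17650/34367 ≈ -0.51357)
(J(51, 195) + 1/(40*652))*(X + 20008) = (195 + 1/(40*652))*(-17650/34367 + 20008) = (195 + 1/26080)*(687597286/34367) = (5085601/26080)*(687597286/34367) = 1748422722639443/448145680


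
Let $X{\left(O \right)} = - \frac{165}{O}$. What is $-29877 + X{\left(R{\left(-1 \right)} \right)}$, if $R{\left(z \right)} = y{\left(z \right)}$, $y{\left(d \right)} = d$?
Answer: $-29712$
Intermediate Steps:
$R{\left(z \right)} = z$
$-29877 + X{\left(R{\left(-1 \right)} \right)} = -29877 - \frac{165}{-1} = -29877 - -165 = -29877 + 165 = -29712$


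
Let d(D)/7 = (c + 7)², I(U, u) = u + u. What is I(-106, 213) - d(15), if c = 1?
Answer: -22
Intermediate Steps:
I(U, u) = 2*u
d(D) = 448 (d(D) = 7*(1 + 7)² = 7*8² = 7*64 = 448)
I(-106, 213) - d(15) = 2*213 - 1*448 = 426 - 448 = -22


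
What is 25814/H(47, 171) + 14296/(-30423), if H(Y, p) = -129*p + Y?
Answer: -550011437/334835538 ≈ -1.6426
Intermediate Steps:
H(Y, p) = Y - 129*p
25814/H(47, 171) + 14296/(-30423) = 25814/(47 - 129*171) + 14296/(-30423) = 25814/(47 - 22059) + 14296*(-1/30423) = 25814/(-22012) - 14296/30423 = 25814*(-1/22012) - 14296/30423 = -12907/11006 - 14296/30423 = -550011437/334835538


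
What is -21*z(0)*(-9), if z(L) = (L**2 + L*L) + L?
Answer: 0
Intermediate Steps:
z(L) = L + 2*L**2 (z(L) = (L**2 + L**2) + L = 2*L**2 + L = L + 2*L**2)
-21*z(0)*(-9) = -0*(1 + 2*0)*(-9) = -0*(1 + 0)*(-9) = -0*(-9) = -21*0*(-9) = 0*(-9) = 0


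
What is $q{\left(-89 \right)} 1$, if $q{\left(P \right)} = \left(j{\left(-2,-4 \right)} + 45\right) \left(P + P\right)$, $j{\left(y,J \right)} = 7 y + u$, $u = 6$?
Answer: $-6586$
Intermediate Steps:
$j{\left(y,J \right)} = 6 + 7 y$ ($j{\left(y,J \right)} = 7 y + 6 = 6 + 7 y$)
$q{\left(P \right)} = 74 P$ ($q{\left(P \right)} = \left(\left(6 + 7 \left(-2\right)\right) + 45\right) \left(P + P\right) = \left(\left(6 - 14\right) + 45\right) 2 P = \left(-8 + 45\right) 2 P = 37 \cdot 2 P = 74 P$)
$q{\left(-89 \right)} 1 = 74 \left(-89\right) 1 = \left(-6586\right) 1 = -6586$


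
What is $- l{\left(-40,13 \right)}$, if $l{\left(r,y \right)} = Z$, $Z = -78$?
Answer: $78$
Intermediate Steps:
$l{\left(r,y \right)} = -78$
$- l{\left(-40,13 \right)} = \left(-1\right) \left(-78\right) = 78$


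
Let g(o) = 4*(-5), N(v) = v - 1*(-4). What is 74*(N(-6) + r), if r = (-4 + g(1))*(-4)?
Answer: 6956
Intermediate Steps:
N(v) = 4 + v (N(v) = v + 4 = 4 + v)
g(o) = -20
r = 96 (r = (-4 - 20)*(-4) = -24*(-4) = 96)
74*(N(-6) + r) = 74*((4 - 6) + 96) = 74*(-2 + 96) = 74*94 = 6956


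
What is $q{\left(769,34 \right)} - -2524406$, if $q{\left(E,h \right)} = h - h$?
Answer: $2524406$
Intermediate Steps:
$q{\left(E,h \right)} = 0$
$q{\left(769,34 \right)} - -2524406 = 0 - -2524406 = 0 + 2524406 = 2524406$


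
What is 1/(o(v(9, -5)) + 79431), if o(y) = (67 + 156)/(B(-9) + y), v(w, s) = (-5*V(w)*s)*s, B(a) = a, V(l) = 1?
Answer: 134/10643531 ≈ 1.2590e-5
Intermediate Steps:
v(w, s) = -5*s² (v(w, s) = (-5*s)*s = -5*s²)
o(y) = 223/(-9 + y) (o(y) = (67 + 156)/(-9 + y) = 223/(-9 + y))
1/(o(v(9, -5)) + 79431) = 1/(223/(-9 - 5*(-5)²) + 79431) = 1/(223/(-9 - 5*25) + 79431) = 1/(223/(-9 - 125) + 79431) = 1/(223/(-134) + 79431) = 1/(223*(-1/134) + 79431) = 1/(-223/134 + 79431) = 1/(10643531/134) = 134/10643531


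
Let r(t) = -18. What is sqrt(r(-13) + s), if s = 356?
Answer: 13*sqrt(2) ≈ 18.385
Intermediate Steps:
sqrt(r(-13) + s) = sqrt(-18 + 356) = sqrt(338) = 13*sqrt(2)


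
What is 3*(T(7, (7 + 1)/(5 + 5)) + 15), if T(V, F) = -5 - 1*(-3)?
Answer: 39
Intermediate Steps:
T(V, F) = -2 (T(V, F) = -5 + 3 = -2)
3*(T(7, (7 + 1)/(5 + 5)) + 15) = 3*(-2 + 15) = 3*13 = 39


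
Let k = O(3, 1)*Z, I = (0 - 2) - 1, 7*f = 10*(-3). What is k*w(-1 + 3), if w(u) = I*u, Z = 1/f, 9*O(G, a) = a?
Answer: 7/45 ≈ 0.15556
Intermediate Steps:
O(G, a) = a/9
f = -30/7 (f = (10*(-3))/7 = (1/7)*(-30) = -30/7 ≈ -4.2857)
I = -3 (I = -2 - 1 = -3)
Z = -7/30 (Z = 1/(-30/7) = -7/30 ≈ -0.23333)
w(u) = -3*u
k = -7/270 (k = ((1/9)*1)*(-7/30) = (1/9)*(-7/30) = -7/270 ≈ -0.025926)
k*w(-1 + 3) = -(-7)*(-1 + 3)/90 = -(-7)*2/90 = -7/270*(-6) = 7/45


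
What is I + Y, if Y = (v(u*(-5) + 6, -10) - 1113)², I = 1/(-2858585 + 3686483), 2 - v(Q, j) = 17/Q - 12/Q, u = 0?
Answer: 6140552719909/4967388 ≈ 1.2362e+6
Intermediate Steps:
v(Q, j) = 2 - 5/Q (v(Q, j) = 2 - (17/Q - 12/Q) = 2 - 5/Q)
I = 1/827898 ≈ 1.2079e-6
Y = 44502241/36 (Y = ((2 - 5/(0*(-5) + 6)) - 1113)² = ((2 - 5/(0 + 6)) - 1113)² = ((2 - 5/6) - 1113)² = ((2 - 5*⅙) - 1113)² = ((2 - ⅚) - 1113)² = (7/6 - 1113)² = (-6671/6)² = 44502241/36 ≈ 1.2362e+6)
I + Y = 1/827898 + 44502241/36 = 6140552719909/4967388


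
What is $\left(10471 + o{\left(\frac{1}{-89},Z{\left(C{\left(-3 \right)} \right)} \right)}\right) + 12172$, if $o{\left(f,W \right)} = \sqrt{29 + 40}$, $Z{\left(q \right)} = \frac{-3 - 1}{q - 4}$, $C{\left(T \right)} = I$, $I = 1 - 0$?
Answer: $22643 + \sqrt{69} \approx 22651.0$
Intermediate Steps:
$I = 1$ ($I = 1 + 0 = 1$)
$C{\left(T \right)} = 1$
$Z{\left(q \right)} = - \frac{4}{-4 + q}$
$o{\left(f,W \right)} = \sqrt{69}$
$\left(10471 + o{\left(\frac{1}{-89},Z{\left(C{\left(-3 \right)} \right)} \right)}\right) + 12172 = \left(10471 + \sqrt{69}\right) + 12172 = 22643 + \sqrt{69}$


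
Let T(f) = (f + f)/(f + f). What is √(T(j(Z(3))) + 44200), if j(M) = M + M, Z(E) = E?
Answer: √44201 ≈ 210.24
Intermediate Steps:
j(M) = 2*M
T(f) = 1 (T(f) = (2*f)/((2*f)) = (2*f)*(1/(2*f)) = 1)
√(T(j(Z(3))) + 44200) = √(1 + 44200) = √44201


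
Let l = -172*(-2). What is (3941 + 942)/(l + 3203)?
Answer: 4883/3547 ≈ 1.3767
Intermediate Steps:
l = 344
(3941 + 942)/(l + 3203) = (3941 + 942)/(344 + 3203) = 4883/3547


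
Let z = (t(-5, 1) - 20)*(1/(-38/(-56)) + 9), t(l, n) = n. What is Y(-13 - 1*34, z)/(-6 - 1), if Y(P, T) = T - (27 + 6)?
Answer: 232/7 ≈ 33.143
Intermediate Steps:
z = -199 (z = (1 - 20)*(1/(-38/(-56)) + 9) = -19*(1/(-38*(-1/56)) + 9) = -19*(1/(19/28) + 9) = -19*(28/19 + 9) = -19*199/19 = -199)
Y(P, T) = -33 + T (Y(P, T) = T - 1*33 = T - 33 = -33 + T)
Y(-13 - 1*34, z)/(-6 - 1) = (-33 - 199)/(-6 - 1) = -232/(-7) = -232*(-1/7) = 232/7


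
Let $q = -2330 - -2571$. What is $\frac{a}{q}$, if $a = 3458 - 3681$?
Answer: $- \frac{223}{241} \approx -0.92531$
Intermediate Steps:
$a = -223$ ($a = 3458 - 3681 = -223$)
$q = 241$ ($q = -2330 + 2571 = 241$)
$\frac{a}{q} = - \frac{223}{241}$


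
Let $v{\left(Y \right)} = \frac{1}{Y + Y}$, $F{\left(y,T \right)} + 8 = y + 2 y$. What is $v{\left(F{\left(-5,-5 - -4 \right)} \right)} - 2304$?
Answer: $- \frac{105985}{46} \approx -2304.0$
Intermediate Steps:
$F{\left(y,T \right)} = -8 + 3 y$ ($F{\left(y,T \right)} = -8 + \left(y + 2 y\right) = -8 + 3 y$)
$v{\left(Y \right)} = \frac{1}{2 Y}$
$v{\left(F{\left(-5,-5 - -4 \right)} \right)} - 2304 = \frac{1}{2 \left(-8 + 3 \left(-5\right)\right)} - 2304 = \frac{1}{2 \left(-8 - 15\right)} - 2304 = \frac{1}{2 \left(-23\right)} - 2304 = \frac{1}{2} \left(- \frac{1}{23}\right) - 2304 = - \frac{1}{46} - 2304 = - \frac{105985}{46}$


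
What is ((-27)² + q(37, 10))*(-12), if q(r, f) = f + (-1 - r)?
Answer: -8412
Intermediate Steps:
q(r, f) = -1 + f - r
((-27)² + q(37, 10))*(-12) = ((-27)² + (-1 + 10 - 1*37))*(-12) = (729 + (-1 + 10 - 37))*(-12) = (729 - 28)*(-12) = 701*(-12) = -8412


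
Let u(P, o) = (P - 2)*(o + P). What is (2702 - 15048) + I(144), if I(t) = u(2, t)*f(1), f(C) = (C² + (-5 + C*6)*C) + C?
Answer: -12346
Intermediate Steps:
u(P, o) = (-2 + P)*(P + o)
f(C) = C + C² + C*(-5 + 6*C) (f(C) = (C² + (-5 + 6*C)*C) + C = (C² + C*(-5 + 6*C)) + C = C + C² + C*(-5 + 6*C))
I(t) = 0 (I(t) = (2² - 2*2 - 2*t + 2*t)*(1*(-4 + 7*1)) = (4 - 4 - 2*t + 2*t)*(1*(-4 + 7)) = 0*(1*3) = 0*3 = 0)
(2702 - 15048) + I(144) = (2702 - 15048) + 0 = -12346 + 0 = -12346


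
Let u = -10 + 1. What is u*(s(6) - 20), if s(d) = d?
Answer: 126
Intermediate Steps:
u = -9
u*(s(6) - 20) = -9*(6 - 20) = -9*(-14) = 126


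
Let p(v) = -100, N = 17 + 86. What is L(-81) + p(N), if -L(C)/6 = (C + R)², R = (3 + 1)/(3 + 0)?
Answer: -114542/3 ≈ -38181.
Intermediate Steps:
N = 103
R = 4/3 ≈ 1.3333
L(C) = -6*(4/3 + C)² (L(C) = -6*(C + 4/3)² = -6*(4/3 + C)²)
L(-81) + p(N) = -2*(4 + 3*(-81))²/3 - 100 = -2*(4 - 243)²/3 - 100 = -⅔*(-239)² - 100 = -⅔*57121 - 100 = -114242/3 - 100 = -114542/3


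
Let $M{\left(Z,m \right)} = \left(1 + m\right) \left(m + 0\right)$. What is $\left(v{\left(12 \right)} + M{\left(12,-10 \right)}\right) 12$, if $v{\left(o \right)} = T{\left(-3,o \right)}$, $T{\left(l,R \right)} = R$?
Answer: $1224$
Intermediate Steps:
$v{\left(o \right)} = o$
$M{\left(Z,m \right)} = m \left(1 + m\right)$ ($M{\left(Z,m \right)} = \left(1 + m\right) m = m \left(1 + m\right)$)
$\left(v{\left(12 \right)} + M{\left(12,-10 \right)}\right) 12 = \left(12 - 10 \left(1 - 10\right)\right) 12 = \left(12 - -90\right) 12 = \left(12 + 90\right) 12 = 102 \cdot 12 = 1224$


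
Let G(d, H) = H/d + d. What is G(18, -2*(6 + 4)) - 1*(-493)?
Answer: 4589/9 ≈ 509.89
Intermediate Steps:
G(d, H) = d + H/d
G(18, -2*(6 + 4)) - 1*(-493) = (18 - 2*(6 + 4)/18) - 1*(-493) = (18 - 2*10*(1/18)) + 493 = (18 - 20*1/18) + 493 = (18 - 10/9) + 493 = 152/9 + 493 = 4589/9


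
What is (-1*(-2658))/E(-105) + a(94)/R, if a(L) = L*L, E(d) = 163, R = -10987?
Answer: 27763178/1790881 ≈ 15.503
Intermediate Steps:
a(L) = L²
(-1*(-2658))/E(-105) + a(94)/R = -1*(-2658)/163 + 94²/(-10987) = 2658*(1/163) + 8836*(-1/10987) = 2658/163 - 8836/10987 = 27763178/1790881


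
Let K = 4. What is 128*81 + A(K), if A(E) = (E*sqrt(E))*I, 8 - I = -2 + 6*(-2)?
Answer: 10544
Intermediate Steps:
I = 22 (I = 8 - (-2 + 6*(-2)) = 8 - (-2 - 12) = 8 - 1*(-14) = 8 + 14 = 22)
A(E) = 22*E**(3/2) (A(E) = (E*sqrt(E))*22 = E**(3/2)*22 = 22*E**(3/2))
128*81 + A(K) = 128*81 + 22*4**(3/2) = 10368 + 22*8 = 10368 + 176 = 10544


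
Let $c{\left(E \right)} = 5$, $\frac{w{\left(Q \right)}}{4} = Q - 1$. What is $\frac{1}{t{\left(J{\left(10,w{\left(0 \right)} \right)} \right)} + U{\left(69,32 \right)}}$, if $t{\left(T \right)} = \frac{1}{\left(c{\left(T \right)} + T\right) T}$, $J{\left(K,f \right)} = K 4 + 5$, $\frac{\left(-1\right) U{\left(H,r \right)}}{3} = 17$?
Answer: $- \frac{2250}{114749} \approx -0.019608$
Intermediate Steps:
$w{\left(Q \right)} = -4 + 4 Q$ ($w{\left(Q \right)} = 4 \left(Q - 1\right) = 4 \left(-1 + Q\right) = -4 + 4 Q$)
$U{\left(H,r \right)} = -51$ ($U{\left(H,r \right)} = \left(-3\right) 17 = -51$)
$J{\left(K,f \right)} = 5 + 4 K$ ($J{\left(K,f \right)} = 4 K + 5 = 5 + 4 K$)
$t{\left(T \right)} = \frac{1}{T \left(5 + T\right)}$ ($t{\left(T \right)} = \frac{1}{\left(5 + T\right) T} = \frac{1}{T \left(5 + T\right)}$)
$\frac{1}{t{\left(J{\left(10,w{\left(0 \right)} \right)} \right)} + U{\left(69,32 \right)}} = \frac{1}{\frac{1}{\left(5 + 4 \cdot 10\right) \left(5 + \left(5 + 4 \cdot 10\right)\right)} - 51} = \frac{1}{\frac{1}{\left(5 + 40\right) \left(5 + \left(5 + 40\right)\right)} - 51} = \frac{1}{\frac{1}{45 \left(5 + 45\right)} - 51} = \frac{1}{\frac{1}{45 \cdot 50} - 51} = \frac{1}{\frac{1}{45} \cdot \frac{1}{50} - 51} = \frac{1}{\frac{1}{2250} - 51} = \frac{1}{- \frac{114749}{2250}} = - \frac{2250}{114749}$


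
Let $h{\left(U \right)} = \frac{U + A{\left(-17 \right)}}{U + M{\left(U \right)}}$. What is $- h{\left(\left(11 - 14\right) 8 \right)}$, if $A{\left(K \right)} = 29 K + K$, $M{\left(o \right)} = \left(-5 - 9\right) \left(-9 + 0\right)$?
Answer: $\frac{89}{17} \approx 5.2353$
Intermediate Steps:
$M{\left(o \right)} = 126$ ($M{\left(o \right)} = \left(-14\right) \left(-9\right) = 126$)
$A{\left(K \right)} = 30 K$
$h{\left(U \right)} = \frac{-510 + U}{126 + U}$ ($h{\left(U \right)} = \frac{U + 30 \left(-17\right)}{U + 126} = \frac{U - 510}{126 + U} = \frac{-510 + U}{126 + U}$)
$- h{\left(\left(11 - 14\right) 8 \right)} = - \frac{-510 + \left(11 - 14\right) 8}{126 + \left(11 - 14\right) 8} = - \frac{-510 - 24}{126 - 24} = - \frac{-534}{102} = \left(-1\right) \left(- \frac{89}{17}\right) = \frac{89}{17}$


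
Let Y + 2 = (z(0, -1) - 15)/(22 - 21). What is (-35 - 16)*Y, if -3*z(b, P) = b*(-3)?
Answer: 867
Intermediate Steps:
z(b, P) = b (z(b, P) = -b*(-3)/3 = -(-1)*b = b)
Y = -17 (Y = -2 + (0 - 15)/(22 - 21) = -2 - 15/1 = -2 - 15*1 = -2 - 15 = -17)
(-35 - 16)*Y = (-35 - 16)*(-17) = -51*(-17) = 867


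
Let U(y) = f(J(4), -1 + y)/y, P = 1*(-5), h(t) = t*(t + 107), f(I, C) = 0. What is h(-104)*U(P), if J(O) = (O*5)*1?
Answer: 0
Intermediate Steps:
J(O) = 5*O (J(O) = (5*O)*1 = 5*O)
h(t) = t*(107 + t)
P = -5
U(y) = 0 (U(y) = 0/y = 0)
h(-104)*U(P) = -104*(107 - 104)*0 = -104*3*0 = -312*0 = 0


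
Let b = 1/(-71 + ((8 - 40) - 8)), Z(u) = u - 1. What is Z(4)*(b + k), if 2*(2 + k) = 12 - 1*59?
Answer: -5663/74 ≈ -76.527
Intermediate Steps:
Z(u) = -1 + u
k = -51/2 (k = -2 + (12 - 1*59)/2 = -2 + (12 - 59)/2 = -2 + (½)*(-47) = -2 - 47/2 = -51/2 ≈ -25.500)
b = -1/111 (b = 1/(-71 + (-32 - 8)) = 1/(-71 - 40) = 1/(-111) = -1/111 ≈ -0.0090090)
Z(4)*(b + k) = (-1 + 4)*(-1/111 - 51/2) = 3*(-5663/222) = -5663/74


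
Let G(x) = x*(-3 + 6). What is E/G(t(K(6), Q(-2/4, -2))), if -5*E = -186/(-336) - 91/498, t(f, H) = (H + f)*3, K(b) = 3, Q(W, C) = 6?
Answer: -5171/5647320 ≈ -0.00091566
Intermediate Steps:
t(f, H) = 3*H + 3*f
E = -5171/69720 (E = -(-186/(-336) - 91/498)/5 = -(-186*(-1/336) - 91*1/498)/5 = -(31/56 - 91/498)/5 = -⅕*5171/13944 = -5171/69720 ≈ -0.074168)
G(x) = 3*x (G(x) = x*3 = 3*x)
E/G(t(K(6), Q(-2/4, -2))) = -5171*1/(3*(3*6 + 3*3))/69720 = -5171*1/(3*(18 + 9))/69720 = -5171/(69720*(3*27)) = -5171/69720/81 = -5171/69720*1/81 = -5171/5647320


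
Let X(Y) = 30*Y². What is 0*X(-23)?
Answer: 0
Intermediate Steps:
0*X(-23) = 0*(30*(-23)²) = 0*(30*529) = 0*15870 = 0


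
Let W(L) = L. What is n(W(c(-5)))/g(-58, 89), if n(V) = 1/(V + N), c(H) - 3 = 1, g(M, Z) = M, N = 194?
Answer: -1/11484 ≈ -8.7078e-5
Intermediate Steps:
c(H) = 4 (c(H) = 3 + 1 = 4)
n(V) = 1/(194 + V) (n(V) = 1/(V + 194) = 1/(194 + V))
n(W(c(-5)))/g(-58, 89) = 1/((194 + 4)*(-58)) = -1/58/198 = (1/198)*(-1/58) = -1/11484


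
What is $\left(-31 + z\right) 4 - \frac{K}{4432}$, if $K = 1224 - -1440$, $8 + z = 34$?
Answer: $- \frac{11413}{554} \approx -20.601$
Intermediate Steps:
$z = 26$ ($z = -8 + 34 = 26$)
$K = 2664$ ($K = 1224 + 1440 = 2664$)
$\left(-31 + z\right) 4 - \frac{K}{4432} = \left(-31 + 26\right) 4 - \frac{2664}{4432} = \left(-5\right) 4 - 2664 \cdot \frac{1}{4432} = -20 - \frac{333}{554} = - \frac{11413}{554}$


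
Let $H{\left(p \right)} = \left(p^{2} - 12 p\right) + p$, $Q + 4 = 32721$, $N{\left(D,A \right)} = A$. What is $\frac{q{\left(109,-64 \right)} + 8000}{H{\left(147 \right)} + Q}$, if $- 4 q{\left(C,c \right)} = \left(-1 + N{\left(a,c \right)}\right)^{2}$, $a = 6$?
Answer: $\frac{27775}{210836} \approx 0.13174$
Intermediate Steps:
$Q = 32717$ ($Q = -4 + 32721 = 32717$)
$q{\left(C,c \right)} = - \frac{\left(-1 + c\right)^{2}}{4}$
$H{\left(p \right)} = p^{2} - 11 p$
$\frac{q{\left(109,-64 \right)} + 8000}{H{\left(147 \right)} + Q} = \frac{- \frac{\left(-1 - 64\right)^{2}}{4} + 8000}{147 \left(-11 + 147\right) + 32717} = \frac{- \frac{\left(-65\right)^{2}}{4} + 8000}{147 \cdot 136 + 32717} = \frac{\left(- \frac{1}{4}\right) 4225 + 8000}{19992 + 32717} = \frac{- \frac{4225}{4} + 8000}{52709} = \frac{27775}{4} \cdot \frac{1}{52709} = \frac{27775}{210836}$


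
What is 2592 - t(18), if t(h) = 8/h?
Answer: 23324/9 ≈ 2591.6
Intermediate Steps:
2592 - t(18) = 2592 - 8/18 = 2592 - 1*4/9 = 2592 - 4/9 = 23324/9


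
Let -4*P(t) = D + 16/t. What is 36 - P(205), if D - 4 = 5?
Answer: 31381/820 ≈ 38.270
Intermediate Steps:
D = 9 (D = 4 + 5 = 9)
P(t) = -9/4 - 4/t (P(t) = -(9 + 16/t)/4 = -9/4 - 4/t)
36 - P(205) = 36 - (-9/4 - 4/205) = 36 - 1*(-1861/820) = 36 + 1861/820 = 31381/820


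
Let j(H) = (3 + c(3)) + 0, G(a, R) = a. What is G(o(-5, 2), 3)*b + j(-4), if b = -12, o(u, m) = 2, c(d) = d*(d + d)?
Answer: -3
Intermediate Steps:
c(d) = 2*d² (c(d) = d*(2*d) = 2*d²)
j(H) = 21 (j(H) = (3 + 2*3²) + 0 = (3 + 2*9) + 0 = (3 + 18) + 0 = 21 + 0 = 21)
G(o(-5, 2), 3)*b + j(-4) = 2*(-12) + 21 = -24 + 21 = -3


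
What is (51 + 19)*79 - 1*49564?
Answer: -44034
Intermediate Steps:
(51 + 19)*79 - 1*49564 = 70*79 - 49564 = 5530 - 49564 = -44034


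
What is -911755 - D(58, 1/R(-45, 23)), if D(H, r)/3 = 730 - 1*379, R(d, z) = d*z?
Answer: -912808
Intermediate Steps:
D(H, r) = 1053 (D(H, r) = 3*(730 - 1*379) = 3*(730 - 379) = 3*351 = 1053)
-911755 - D(58, 1/R(-45, 23)) = -911755 - 1*1053 = -911755 - 1053 = -912808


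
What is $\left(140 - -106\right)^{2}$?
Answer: $60516$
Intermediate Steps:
$\left(140 - -106\right)^{2} = \left(140 + 106\right)^{2} = 246^{2} = 60516$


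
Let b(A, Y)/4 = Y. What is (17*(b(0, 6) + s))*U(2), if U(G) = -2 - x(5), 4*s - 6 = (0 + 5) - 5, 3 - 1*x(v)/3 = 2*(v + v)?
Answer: 42483/2 ≈ 21242.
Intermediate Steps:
x(v) = 9 - 12*v (x(v) = 9 - 6*(v + v) = 9 - 6*2*v = 9 - 12*v)
b(A, Y) = 4*Y
s = 3/2 (s = 3/2 + ((0 + 5) - 5)/4 = 3/2 + (5 - 5)/4 = 3/2 + (¼)*0 = 3/2 + 0 = 3/2 ≈ 1.5000)
U(G) = 49 (U(G) = -2 - (9 - 12*5) = -2 - (9 - 60) = -2 - 1*(-51) = -2 + 51 = 49)
(17*(b(0, 6) + s))*U(2) = (17*(4*6 + 3/2))*49 = (17*(24 + 3/2))*49 = (17*(51/2))*49 = (867/2)*49 = 42483/2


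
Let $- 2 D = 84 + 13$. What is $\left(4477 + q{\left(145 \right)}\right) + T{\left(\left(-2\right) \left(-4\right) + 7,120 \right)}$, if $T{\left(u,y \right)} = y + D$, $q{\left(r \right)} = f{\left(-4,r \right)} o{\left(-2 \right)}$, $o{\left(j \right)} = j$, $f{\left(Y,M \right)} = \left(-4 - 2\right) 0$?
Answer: $\frac{9097}{2} \approx 4548.5$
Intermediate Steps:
$D = - \frac{97}{2}$ ($D = - \frac{84 + 13}{2} = \left(- \frac{1}{2}\right) 97 = - \frac{97}{2} \approx -48.5$)
$f{\left(Y,M \right)} = 0$ ($f{\left(Y,M \right)} = \left(-6\right) 0 = 0$)
$q{\left(r \right)} = 0$ ($q{\left(r \right)} = 0 \left(-2\right) = 0$)
$T{\left(u,y \right)} = - \frac{97}{2} + y$ ($T{\left(u,y \right)} = y - \frac{97}{2} = - \frac{97}{2} + y$)
$\left(4477 + q{\left(145 \right)}\right) + T{\left(\left(-2\right) \left(-4\right) + 7,120 \right)} = \left(4477 + 0\right) + \left(- \frac{97}{2} + 120\right) = 4477 + \frac{143}{2} = \frac{9097}{2}$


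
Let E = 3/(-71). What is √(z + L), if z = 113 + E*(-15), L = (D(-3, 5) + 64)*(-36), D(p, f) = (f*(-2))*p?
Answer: 2*I*√4121479/71 ≈ 57.187*I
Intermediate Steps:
E = -3/71 (E = 3*(-1/71) = -3/71 ≈ -0.042253)
D(p, f) = -2*f*p (D(p, f) = (-2*f)*p = -2*f*p)
L = -3384 (L = (-2*5*(-3) + 64)*(-36) = (30 + 64)*(-36) = 94*(-36) = -3384)
z = 8068/71 (z = 113 - 3/71*(-15) = 113 + 45/71 = 8068/71 ≈ 113.63)
√(z + L) = √(8068/71 - 3384) = √(-232196/71) = 2*I*√4121479/71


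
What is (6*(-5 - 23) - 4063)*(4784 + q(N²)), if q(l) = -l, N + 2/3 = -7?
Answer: -179931737/9 ≈ -1.9992e+7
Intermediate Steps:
N = -23/3 (N = -⅔ - 7 = -23/3 ≈ -7.6667)
(6*(-5 - 23) - 4063)*(4784 + q(N²)) = (6*(-5 - 23) - 4063)*(4784 - (-23/3)²) = (6*(-28) - 4063)*(4784 - 1*529/9) = (-168 - 4063)*(4784 - 529/9) = -4231*42527/9 = -179931737/9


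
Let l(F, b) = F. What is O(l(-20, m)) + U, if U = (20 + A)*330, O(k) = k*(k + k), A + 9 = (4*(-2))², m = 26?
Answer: 25550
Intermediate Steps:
A = 55 (A = -9 + (4*(-2))² = -9 + (-8)² = -9 + 64 = 55)
O(k) = 2*k² (O(k) = k*(2*k) = 2*k²)
U = 24750 (U = (20 + 55)*330 = 75*330 = 24750)
O(l(-20, m)) + U = 2*(-20)² + 24750 = 2*400 + 24750 = 800 + 24750 = 25550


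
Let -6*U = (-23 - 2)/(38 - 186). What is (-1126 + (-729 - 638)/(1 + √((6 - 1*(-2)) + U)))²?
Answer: 44891869503628/38328481 + 31480205560*√1571538/38328481 ≈ 2.2009e+6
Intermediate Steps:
U = -25/888 (U = -(-23 - 2)/(6*(38 - 186)) = -(-25)/(6*(-148)) = -(-25)*(-1)/(6*148) = -⅙*25/148 = -25/888 ≈ -0.028153)
(-1126 + (-729 - 638)/(1 + √((6 - 1*(-2)) + U)))² = (-1126 + (-729 - 638)/(1 + √((6 - 1*(-2)) - 25/888)))² = (-1126 - 1367/(1 + √((6 + 2) - 25/888)))² = (-1126 - 1367/(1 + √(8 - 25/888)))² = (-1126 - 1367/(1 + √(7079/888)))² = (-1126 - 1367/(1 + √1571538/444))²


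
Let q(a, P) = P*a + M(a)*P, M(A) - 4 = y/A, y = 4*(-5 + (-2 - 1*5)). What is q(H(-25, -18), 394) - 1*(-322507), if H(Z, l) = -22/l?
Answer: 30600019/99 ≈ 3.0909e+5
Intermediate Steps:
y = -48 (y = 4*(-5 + (-2 - 5)) = 4*(-5 - 7) = 4*(-12) = -48)
M(A) = 4 - 48/A
q(a, P) = P*a + P*(4 - 48/a) (q(a, P) = P*a + (4 - 48/a)*P = P*a + P*(4 - 48/a))
q(H(-25, -18), 394) - 1*(-322507) = 394*(-48 + (-22/(-18))² + 4*(-22/(-18)))/((-22/(-18))) - 1*(-322507) = 394*(-48 + (-22*(-1/18))² + 4*(-22*(-1/18)))/((-22*(-1/18))) + 322507 = 394*(-48 + (11/9)² + 4*(11/9))/(11/9) + 322507 = 394*(9/11)*(-48 + 121/81 + 44/9) + 322507 = 394*(9/11)*(-3371/81) + 322507 = -1328174/99 + 322507 = 30600019/99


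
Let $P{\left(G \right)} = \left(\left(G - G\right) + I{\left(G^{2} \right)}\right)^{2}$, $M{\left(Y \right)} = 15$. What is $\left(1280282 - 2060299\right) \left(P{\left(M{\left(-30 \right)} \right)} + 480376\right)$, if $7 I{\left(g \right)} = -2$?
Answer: $- \frac{2622910570468}{7} \approx -3.747 \cdot 10^{11}$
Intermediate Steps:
$I{\left(g \right)} = - \frac{2}{7}$ ($I{\left(g \right)} = \frac{1}{7} \left(-2\right) = - \frac{2}{7}$)
$P{\left(G \right)} = \frac{4}{49}$ ($P{\left(G \right)} = \left(\left(G - G\right) - \frac{2}{7}\right)^{2} = \left(0 - \frac{2}{7}\right)^{2} = \left(- \frac{2}{7}\right)^{2} = \frac{4}{49}$)
$\left(1280282 - 2060299\right) \left(P{\left(M{\left(-30 \right)} \right)} + 480376\right) = \left(1280282 - 2060299\right) \left(\frac{4}{49} + 480376\right) = \left(-780017\right) \frac{23538428}{49} = - \frac{2622910570468}{7}$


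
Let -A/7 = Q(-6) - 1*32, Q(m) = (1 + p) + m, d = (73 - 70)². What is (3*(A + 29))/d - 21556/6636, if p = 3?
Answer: 142262/1659 ≈ 85.752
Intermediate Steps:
d = 9 (d = 3² = 9)
Q(m) = 4 + m (Q(m) = (1 + 3) + m = 4 + m)
A = 238 (A = -7*((4 - 6) - 1*32) = -7*(-2 - 32) = -7*(-34) = 238)
(3*(A + 29))/d - 21556/6636 = (3*(238 + 29))/9 - 21556/6636 = (3*267)*(⅑) - 21556*1/6636 = 801*(⅑) - 5389/1659 = 89 - 5389/1659 = 142262/1659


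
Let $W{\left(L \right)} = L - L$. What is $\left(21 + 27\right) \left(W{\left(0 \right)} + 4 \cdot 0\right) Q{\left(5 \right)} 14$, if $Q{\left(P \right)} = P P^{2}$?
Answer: $0$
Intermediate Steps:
$W{\left(L \right)} = 0$
$Q{\left(P \right)} = P^{3}$
$\left(21 + 27\right) \left(W{\left(0 \right)} + 4 \cdot 0\right) Q{\left(5 \right)} 14 = \left(21 + 27\right) \left(0 + 4 \cdot 0\right) 5^{3} \cdot 14 = 48 \left(0 + 0\right) 125 \cdot 14 = 48 \cdot 0 \cdot 1750 = 0 \cdot 1750 = 0$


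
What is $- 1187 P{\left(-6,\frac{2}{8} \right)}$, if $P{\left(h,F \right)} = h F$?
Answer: $\frac{3561}{2} \approx 1780.5$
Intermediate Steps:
$P{\left(h,F \right)} = F h$
$- 1187 P{\left(-6,\frac{2}{8} \right)} = - 1187 \cdot \frac{2}{8} \left(-6\right) = - 1187 \cdot 2 \cdot \frac{1}{8} \left(-6\right) = - 1187 \cdot \frac{1}{4} \left(-6\right) = \left(-1187\right) \left(- \frac{3}{2}\right) = \frac{3561}{2}$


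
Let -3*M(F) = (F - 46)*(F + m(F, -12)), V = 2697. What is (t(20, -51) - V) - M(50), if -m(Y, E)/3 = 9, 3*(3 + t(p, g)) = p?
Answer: -7988/3 ≈ -2662.7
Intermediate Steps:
t(p, g) = -3 + p/3
m(Y, E) = -27 (m(Y, E) = -3*9 = -27)
M(F) = -(-46 + F)*(-27 + F)/3 (M(F) = -(F - 46)*(F - 27)/3 = -(-46 + F)*(-27 + F)/3)
(t(20, -51) - V) - M(50) = ((-3 + (1/3)*20) - 1*2697) - (-414 - 1/3*50**2 + (73/3)*50) = ((-3 + 20/3) - 2697) - (-414 - 1/3*2500 + 3650/3) = (11/3 - 2697) - (-414 - 2500/3 + 3650/3) = -8080/3 - 1*(-92/3) = -8080/3 + 92/3 = -7988/3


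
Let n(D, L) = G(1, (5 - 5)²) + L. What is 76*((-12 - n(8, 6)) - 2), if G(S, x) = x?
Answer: -1520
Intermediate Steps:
n(D, L) = L (n(D, L) = (5 - 5)² + L = 0² + L = 0 + L = L)
76*((-12 - n(8, 6)) - 2) = 76*((-12 - 1*6) - 2) = 76*((-12 - 6) - 2) = 76*(-18 - 2) = 76*(-20) = -1520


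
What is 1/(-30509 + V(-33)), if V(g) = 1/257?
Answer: -257/7840812 ≈ -3.2777e-5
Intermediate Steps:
V(g) = 1/257
1/(-30509 + V(-33)) = 1/(-30509 + 1/257) = 1/(-7840812/257) = -257/7840812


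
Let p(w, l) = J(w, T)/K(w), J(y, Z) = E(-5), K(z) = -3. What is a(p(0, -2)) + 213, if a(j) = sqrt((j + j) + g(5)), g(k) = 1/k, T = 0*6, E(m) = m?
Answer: 213 + sqrt(795)/15 ≈ 214.88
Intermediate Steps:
T = 0
J(y, Z) = -5
p(w, l) = 5/3 (p(w, l) = -5/(-3) = -5*(-1/3) = 5/3)
a(j) = sqrt(1/5 + 2*j) (a(j) = sqrt((j + j) + 1/5) = sqrt(2*j + 1/5) = sqrt(1/5 + 2*j))
a(p(0, -2)) + 213 = sqrt(5 + 50*(5/3))/5 + 213 = sqrt(5 + 250/3)/5 + 213 = sqrt(265/3)/5 + 213 = (sqrt(795)/3)/5 + 213 = sqrt(795)/15 + 213 = 213 + sqrt(795)/15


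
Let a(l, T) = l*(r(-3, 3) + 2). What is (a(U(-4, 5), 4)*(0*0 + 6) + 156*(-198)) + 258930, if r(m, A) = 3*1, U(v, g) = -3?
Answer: 227952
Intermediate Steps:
r(m, A) = 3
a(l, T) = 5*l (a(l, T) = l*(3 + 2) = l*5 = 5*l)
(a(U(-4, 5), 4)*(0*0 + 6) + 156*(-198)) + 258930 = ((5*(-3))*(0*0 + 6) + 156*(-198)) + 258930 = (-15*(0 + 6) - 30888) + 258930 = (-15*6 - 30888) + 258930 = (-90 - 30888) + 258930 = -30978 + 258930 = 227952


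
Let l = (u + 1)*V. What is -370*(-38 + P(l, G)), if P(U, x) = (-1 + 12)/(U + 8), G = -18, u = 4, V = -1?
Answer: 38110/3 ≈ 12703.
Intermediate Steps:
l = -5 (l = (4 + 1)*(-1) = 5*(-1) = -5)
P(U, x) = 11/(8 + U)
-370*(-38 + P(l, G)) = -370*(-38 + 11/(8 - 5)) = -370*(-38 + 11/3) = -370*(-103/3) = 38110/3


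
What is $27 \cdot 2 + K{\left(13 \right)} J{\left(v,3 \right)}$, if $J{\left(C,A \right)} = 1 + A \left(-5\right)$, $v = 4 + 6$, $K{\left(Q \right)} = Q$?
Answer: $-128$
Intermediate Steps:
$v = 10$
$J{\left(C,A \right)} = 1 - 5 A$
$27 \cdot 2 + K{\left(13 \right)} J{\left(v,3 \right)} = 27 \cdot 2 + 13 \left(1 - 15\right) = 54 + 13 \left(1 - 15\right) = 54 + 13 \left(-14\right) = 54 - 182 = -128$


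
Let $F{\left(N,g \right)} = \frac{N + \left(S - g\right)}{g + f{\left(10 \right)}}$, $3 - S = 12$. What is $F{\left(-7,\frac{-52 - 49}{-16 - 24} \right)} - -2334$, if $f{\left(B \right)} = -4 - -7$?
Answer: $\frac{39621}{17} \approx 2330.6$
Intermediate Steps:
$S = -9$ ($S = 3 - 12 = -9$)
$f{\left(B \right)} = 3$ ($f{\left(B \right)} = -4 + 7 = 3$)
$F{\left(N,g \right)} = \frac{-9 + N - g}{3 + g}$ ($F{\left(N,g \right)} = \frac{N - \left(9 + g\right)}{g + 3} = \frac{-9 + N - g}{3 + g}$)
$F{\left(-7,\frac{-52 - 49}{-16 - 24} \right)} - -2334 = \frac{-9 - 7 - \frac{-52 - 49}{-16 - 24}}{3 + \frac{-52 - 49}{-16 - 24}} - -2334 = \frac{-9 - 7 - - \frac{101}{-40}}{3 - \frac{101}{-40}} + 2334 = \frac{-9 - 7 - \left(-101\right) \left(- \frac{1}{40}\right)}{3 - - \frac{101}{40}} + 2334 = \frac{-9 - 7 - \frac{101}{40}}{3 + \frac{101}{40}} + 2334 = \frac{-9 - 7 - \frac{101}{40}}{\frac{221}{40}} + 2334 = \frac{40}{221} \left(- \frac{741}{40}\right) + 2334 = - \frac{57}{17} + 2334 = \frac{39621}{17}$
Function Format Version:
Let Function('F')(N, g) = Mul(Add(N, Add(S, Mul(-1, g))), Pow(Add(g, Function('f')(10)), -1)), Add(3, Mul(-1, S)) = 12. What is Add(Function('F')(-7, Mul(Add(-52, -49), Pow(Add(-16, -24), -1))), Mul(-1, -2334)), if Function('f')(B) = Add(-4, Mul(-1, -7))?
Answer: Rational(39621, 17) ≈ 2330.6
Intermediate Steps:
S = -9 (S = Add(3, Mul(-1, 12)) = Add(3, -12) = -9)
Function('f')(B) = 3 (Function('f')(B) = Add(-4, 7) = 3)
Function('F')(N, g) = Mul(Pow(Add(3, g), -1), Add(-9, N, Mul(-1, g))) (Function('F')(N, g) = Mul(Add(N, Add(-9, Mul(-1, g))), Pow(Add(g, 3), -1)) = Mul(Add(-9, N, Mul(-1, g)), Pow(Add(3, g), -1)) = Mul(Pow(Add(3, g), -1), Add(-9, N, Mul(-1, g))))
Add(Function('F')(-7, Mul(Add(-52, -49), Pow(Add(-16, -24), -1))), Mul(-1, -2334)) = Add(Mul(Pow(Add(3, Mul(Add(-52, -49), Pow(Add(-16, -24), -1))), -1), Add(-9, -7, Mul(-1, Mul(Add(-52, -49), Pow(Add(-16, -24), -1))))), Mul(-1, -2334)) = Add(Mul(Pow(Add(3, Mul(-101, Pow(-40, -1))), -1), Add(-9, -7, Mul(-1, Mul(-101, Pow(-40, -1))))), 2334) = Add(Mul(Pow(Add(3, Mul(-101, Rational(-1, 40))), -1), Add(-9, -7, Mul(-1, Mul(-101, Rational(-1, 40))))), 2334) = Add(Mul(Pow(Add(3, Rational(101, 40)), -1), Add(-9, -7, Mul(-1, Rational(101, 40)))), 2334) = Add(Mul(Pow(Rational(221, 40), -1), Add(-9, -7, Rational(-101, 40))), 2334) = Add(Mul(Rational(40, 221), Rational(-741, 40)), 2334) = Add(Rational(-57, 17), 2334) = Rational(39621, 17)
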